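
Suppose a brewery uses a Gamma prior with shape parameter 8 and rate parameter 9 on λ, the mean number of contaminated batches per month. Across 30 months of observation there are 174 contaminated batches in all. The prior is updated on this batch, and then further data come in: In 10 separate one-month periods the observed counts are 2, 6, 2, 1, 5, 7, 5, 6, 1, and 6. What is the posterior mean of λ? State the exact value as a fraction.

223/49

Total count 174 over total exposure 30 months.
After the first batch: Gamma(8 + 174, 9 + 30) = Gamma(182, 39).
Total count: 2 + 6 + 2 + 1 + 5 + 7 + 5 + 6 + 1 + 6 = 41.
Total exposure: 10 months.
After the second batch: Gamma(182 + 41, 39 + 10) = Gamma(223, 49).
Posterior mean = α'/β' = 223/49.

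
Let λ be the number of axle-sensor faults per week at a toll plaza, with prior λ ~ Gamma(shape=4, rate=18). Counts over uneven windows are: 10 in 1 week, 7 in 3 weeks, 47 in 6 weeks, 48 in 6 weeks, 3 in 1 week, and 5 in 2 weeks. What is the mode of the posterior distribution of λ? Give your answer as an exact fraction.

123/37

Total count: 10 + 7 + 47 + 48 + 3 + 5 = 120.
Total exposure: 1 + 3 + 6 + 6 + 1 + 2 = 19 weeks.
Conjugate update: add total count to the shape and total exposure to the rate, giving Gamma(124, 37).
Posterior mode = (α'−1)/β' = 123/37.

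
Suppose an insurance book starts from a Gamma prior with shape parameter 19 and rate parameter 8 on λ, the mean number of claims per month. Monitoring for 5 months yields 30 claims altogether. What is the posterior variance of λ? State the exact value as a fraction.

Total count 30 over total exposure 5 months.
Posterior: α' = 19 + 30 = 49, β' = 8 + 5 = 13.
Posterior variance = α'/β'² = 49/169.

49/169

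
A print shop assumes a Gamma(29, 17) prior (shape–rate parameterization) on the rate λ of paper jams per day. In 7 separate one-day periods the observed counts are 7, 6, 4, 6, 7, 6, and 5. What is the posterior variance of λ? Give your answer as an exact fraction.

Total count: 7 + 6 + 4 + 6 + 7 + 6 + 5 = 41.
Total exposure: 7 days.
The Gamma prior is conjugate for the Poisson rate, so λ | data ~ Gamma(29+41, 17+7) = Gamma(70, 24).
Posterior variance = α'/β'² = 70/576 = 35/288.

35/288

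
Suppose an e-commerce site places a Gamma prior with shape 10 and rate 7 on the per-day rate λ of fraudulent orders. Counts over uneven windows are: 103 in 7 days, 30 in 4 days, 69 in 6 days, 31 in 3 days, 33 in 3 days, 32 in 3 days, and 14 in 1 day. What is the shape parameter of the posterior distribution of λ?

322

Total count: 103 + 30 + 69 + 31 + 33 + 32 + 14 = 312.
Total exposure: 7 + 4 + 6 + 3 + 3 + 3 + 1 = 27 days.
The Gamma prior is conjugate for the Poisson rate, so λ | data ~ Gamma(10+312, 7+27) = Gamma(322, 34).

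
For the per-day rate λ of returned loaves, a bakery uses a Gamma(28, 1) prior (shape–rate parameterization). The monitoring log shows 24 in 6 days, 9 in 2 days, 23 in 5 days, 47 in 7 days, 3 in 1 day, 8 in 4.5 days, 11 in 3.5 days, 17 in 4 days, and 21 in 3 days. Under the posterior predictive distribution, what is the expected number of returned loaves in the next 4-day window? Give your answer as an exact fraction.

Total count: 24 + 9 + 23 + 47 + 3 + 8 + 11 + 17 + 21 = 163.
Total exposure: 6 + 2 + 5 + 7 + 1 + 4.5 + 3.5 + 4 + 3 = 36 days.
Posterior: α' = 28 + 163 = 191, β' = 1 + 36 = 37.
Predictive mean over a 4-day window = T·E[λ|data] = 4·191/37 = 764/37.

764/37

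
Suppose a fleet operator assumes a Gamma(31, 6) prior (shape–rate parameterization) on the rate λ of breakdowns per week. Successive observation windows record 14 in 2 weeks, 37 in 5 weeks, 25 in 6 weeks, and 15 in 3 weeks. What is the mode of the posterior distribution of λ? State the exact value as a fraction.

Total count: 14 + 37 + 25 + 15 = 91.
Total exposure: 2 + 5 + 6 + 3 = 16 weeks.
The Gamma prior is conjugate for the Poisson rate, so λ | data ~ Gamma(31+91, 6+16) = Gamma(122, 22).
Posterior mode = (α'−1)/β' = 121/22 = 11/2.

11/2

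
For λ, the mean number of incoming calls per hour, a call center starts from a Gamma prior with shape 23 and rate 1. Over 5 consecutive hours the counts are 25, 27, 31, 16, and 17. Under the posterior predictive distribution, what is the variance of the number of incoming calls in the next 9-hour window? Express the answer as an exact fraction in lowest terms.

2085/4

Total count: 25 + 27 + 31 + 16 + 17 = 116.
Total exposure: 5 hours.
Gamma(α, β) with Poisson data over total exposure Σt gives posterior Gamma(α+Σx, β+Σt) = Gamma(139, 6).
The posterior predictive for a window of length T is Negative Binomial with variance T·α'·(β'+T)/β'² = 9·139·15/36 = 2085/4.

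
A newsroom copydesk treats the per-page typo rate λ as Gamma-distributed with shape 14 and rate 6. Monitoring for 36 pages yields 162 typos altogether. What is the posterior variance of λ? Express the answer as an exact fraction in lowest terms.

Total count 162 over total exposure 36 pages.
Posterior: α' = 14 + 162 = 176, β' = 6 + 36 = 42.
Posterior variance = α'/β'² = 176/1764 = 44/441.

44/441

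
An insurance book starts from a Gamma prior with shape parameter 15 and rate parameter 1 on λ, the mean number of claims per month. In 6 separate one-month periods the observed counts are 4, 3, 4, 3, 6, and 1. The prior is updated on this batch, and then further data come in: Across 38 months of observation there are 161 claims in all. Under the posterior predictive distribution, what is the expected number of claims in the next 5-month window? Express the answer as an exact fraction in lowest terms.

Total count: 4 + 3 + 4 + 3 + 6 + 1 = 21.
Total exposure: 6 months.
After the first batch: Gamma(15 + 21, 1 + 6) = Gamma(36, 7).
Total count 161 over total exposure 38 months.
After the second batch: Gamma(36 + 161, 7 + 38) = Gamma(197, 45).
Predictive mean over a 5-month window = T·E[λ|data] = 5·197/45 = 197/9.

197/9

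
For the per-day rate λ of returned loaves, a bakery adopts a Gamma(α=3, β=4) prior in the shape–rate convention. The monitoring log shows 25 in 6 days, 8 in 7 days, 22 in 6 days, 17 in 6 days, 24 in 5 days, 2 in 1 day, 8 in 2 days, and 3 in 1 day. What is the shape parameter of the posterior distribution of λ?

112

Total count: 25 + 8 + 22 + 17 + 24 + 2 + 8 + 3 = 109.
Total exposure: 6 + 7 + 6 + 6 + 5 + 1 + 2 + 1 = 34 days.
By Gamma–Poisson conjugacy, the posterior is Gamma(α + Σx, β + Σt) = Gamma(3 + 109, 4 + 34) = Gamma(112, 38).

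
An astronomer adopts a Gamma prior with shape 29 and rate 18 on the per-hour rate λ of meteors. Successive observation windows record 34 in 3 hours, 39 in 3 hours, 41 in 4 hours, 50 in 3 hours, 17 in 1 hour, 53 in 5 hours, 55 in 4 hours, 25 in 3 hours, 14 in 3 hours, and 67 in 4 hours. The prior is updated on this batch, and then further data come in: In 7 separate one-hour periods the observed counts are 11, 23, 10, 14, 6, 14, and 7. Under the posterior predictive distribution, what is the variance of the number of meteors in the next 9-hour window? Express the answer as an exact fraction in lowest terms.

306927/3364

Total count: 34 + 39 + 41 + 50 + 17 + 53 + 55 + 25 + 14 + 67 = 395.
Total exposure: 3 + 3 + 4 + 3 + 1 + 5 + 4 + 3 + 3 + 4 = 33 hours.
After the first batch: Gamma(29 + 395, 18 + 33) = Gamma(424, 51).
Total count: 11 + 23 + 10 + 14 + 6 + 14 + 7 = 85.
Total exposure: 7 hours.
After the second batch: Gamma(424 + 85, 51 + 7) = Gamma(509, 58).
The posterior predictive for a window of length T is Negative Binomial with variance T·α'·(β'+T)/β'² = 9·509·67/3364 = 306927/3364.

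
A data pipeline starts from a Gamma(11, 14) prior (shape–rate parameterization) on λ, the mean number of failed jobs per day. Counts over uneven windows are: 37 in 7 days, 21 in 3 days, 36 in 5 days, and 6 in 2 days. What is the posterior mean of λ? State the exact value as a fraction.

Total count: 37 + 21 + 36 + 6 = 100.
Total exposure: 7 + 3 + 5 + 2 = 17 days.
The Gamma prior is conjugate for the Poisson rate, so λ | data ~ Gamma(11+100, 14+17) = Gamma(111, 31).
Posterior mean = α'/β' = 111/31.

111/31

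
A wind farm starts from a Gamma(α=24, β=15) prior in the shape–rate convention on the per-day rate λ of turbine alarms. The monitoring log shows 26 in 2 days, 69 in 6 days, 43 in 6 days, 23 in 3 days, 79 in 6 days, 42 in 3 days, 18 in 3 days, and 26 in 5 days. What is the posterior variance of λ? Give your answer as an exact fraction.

50/343

Total count: 26 + 69 + 43 + 23 + 79 + 42 + 18 + 26 = 326.
Total exposure: 2 + 6 + 6 + 3 + 6 + 3 + 3 + 5 = 34 days.
Gamma(α, β) with Poisson data over total exposure Σt gives posterior Gamma(α+Σx, β+Σt) = Gamma(350, 49).
Posterior variance = α'/β'² = 350/2401 = 50/343.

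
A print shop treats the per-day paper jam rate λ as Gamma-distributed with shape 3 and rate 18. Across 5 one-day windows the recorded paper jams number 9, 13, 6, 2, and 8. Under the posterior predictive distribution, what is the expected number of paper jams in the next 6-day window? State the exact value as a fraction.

Total count: 9 + 13 + 6 + 2 + 8 = 38.
Total exposure: 5 days.
By Gamma–Poisson conjugacy, the posterior is Gamma(α + Σx, β + Σt) = Gamma(3 + 38, 18 + 5) = Gamma(41, 23).
Predictive mean over a 6-day window = T·E[λ|data] = 6·41/23 = 246/23.

246/23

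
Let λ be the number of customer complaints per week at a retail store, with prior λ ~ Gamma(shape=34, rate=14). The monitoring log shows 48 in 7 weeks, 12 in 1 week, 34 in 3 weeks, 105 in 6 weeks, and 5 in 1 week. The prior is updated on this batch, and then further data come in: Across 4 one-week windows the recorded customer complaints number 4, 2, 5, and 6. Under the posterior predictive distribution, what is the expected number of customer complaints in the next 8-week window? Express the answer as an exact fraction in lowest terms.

170/3

Total count: 48 + 12 + 34 + 105 + 5 = 204.
Total exposure: 7 + 1 + 3 + 6 + 1 = 18 weeks.
After the first batch: Gamma(34 + 204, 14 + 18) = Gamma(238, 32).
Total count: 4 + 2 + 5 + 6 = 17.
Total exposure: 4 weeks.
After the second batch: Gamma(238 + 17, 32 + 4) = Gamma(255, 36).
Predictive mean over an 8-week window = T·E[λ|data] = 8·255/36 = 170/3.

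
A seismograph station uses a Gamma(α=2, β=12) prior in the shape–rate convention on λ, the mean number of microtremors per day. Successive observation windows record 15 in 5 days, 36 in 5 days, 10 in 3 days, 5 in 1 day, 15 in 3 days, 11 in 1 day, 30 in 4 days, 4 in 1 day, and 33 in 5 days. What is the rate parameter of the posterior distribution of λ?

Total count: 15 + 36 + 10 + 5 + 15 + 11 + 30 + 4 + 33 = 159.
Total exposure: 5 + 5 + 3 + 1 + 3 + 1 + 4 + 1 + 5 = 28 days.
Gamma(α, β) with Poisson data over total exposure Σt gives posterior Gamma(α+Σx, β+Σt) = Gamma(161, 40).

40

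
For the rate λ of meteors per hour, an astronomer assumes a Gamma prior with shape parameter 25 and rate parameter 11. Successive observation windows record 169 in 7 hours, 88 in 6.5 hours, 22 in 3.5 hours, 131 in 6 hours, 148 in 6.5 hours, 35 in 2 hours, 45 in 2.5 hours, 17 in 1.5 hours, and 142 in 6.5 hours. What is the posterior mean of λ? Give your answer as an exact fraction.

Total count: 169 + 88 + 22 + 131 + 148 + 35 + 45 + 17 + 142 = 797.
Total exposure: 7 + 6.5 + 3.5 + 6 + 6.5 + 2 + 2.5 + 1.5 + 6.5 = 42 hours.
Conjugate update: add total count to the shape and total exposure to the rate, giving Gamma(822, 53).
Posterior mean = α'/β' = 822/53.

822/53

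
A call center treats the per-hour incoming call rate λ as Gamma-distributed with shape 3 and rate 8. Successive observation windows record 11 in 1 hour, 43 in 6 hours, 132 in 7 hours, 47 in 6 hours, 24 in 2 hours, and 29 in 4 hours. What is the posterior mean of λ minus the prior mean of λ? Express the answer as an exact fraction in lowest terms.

65/8

Total count: 11 + 43 + 132 + 47 + 24 + 29 = 286.
Total exposure: 1 + 6 + 7 + 6 + 2 + 4 = 26 hours.
Conjugate update: add total count to the shape and total exposure to the rate, giving Gamma(289, 34).
Posterior mean = 289/34 = 17/2; prior mean = 3/8 = 3/8. Difference = 17/2 − 3/8 = 65/8.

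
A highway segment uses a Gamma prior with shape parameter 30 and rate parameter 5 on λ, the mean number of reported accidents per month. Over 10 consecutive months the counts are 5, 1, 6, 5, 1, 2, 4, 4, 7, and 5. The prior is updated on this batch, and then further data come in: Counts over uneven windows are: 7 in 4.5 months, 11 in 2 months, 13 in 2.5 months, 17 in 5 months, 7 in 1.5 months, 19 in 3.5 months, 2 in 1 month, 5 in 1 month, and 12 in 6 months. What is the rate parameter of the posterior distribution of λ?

42

Total count: 5 + 1 + 6 + 5 + 1 + 2 + 4 + 4 + 7 + 5 = 40.
Total exposure: 10 months.
After the first batch: Gamma(30 + 40, 5 + 10) = Gamma(70, 15).
Total count: 7 + 11 + 13 + 17 + 7 + 19 + 2 + 5 + 12 = 93.
Total exposure: 4.5 + 2 + 2.5 + 5 + 1.5 + 3.5 + 1 + 1 + 6 = 27 months.
After the second batch: Gamma(70 + 93, 15 + 27) = Gamma(163, 42).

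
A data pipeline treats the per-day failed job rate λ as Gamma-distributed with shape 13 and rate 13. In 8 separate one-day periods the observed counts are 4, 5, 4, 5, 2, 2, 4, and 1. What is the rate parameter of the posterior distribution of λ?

Total count: 4 + 5 + 4 + 5 + 2 + 2 + 4 + 1 = 27.
Total exposure: 8 days.
Gamma(α, β) with Poisson data over total exposure Σt gives posterior Gamma(α+Σx, β+Σt) = Gamma(40, 21).

21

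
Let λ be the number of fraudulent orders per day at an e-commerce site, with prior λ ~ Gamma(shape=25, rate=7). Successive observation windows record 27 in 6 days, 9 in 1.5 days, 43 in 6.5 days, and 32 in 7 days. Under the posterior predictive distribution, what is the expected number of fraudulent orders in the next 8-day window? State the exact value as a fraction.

Total count: 27 + 9 + 43 + 32 = 111.
Total exposure: 6 + 1.5 + 6.5 + 7 = 21 days.
Gamma(α, β) with Poisson data over total exposure Σt gives posterior Gamma(α+Σx, β+Σt) = Gamma(136, 28).
Predictive mean over an 8-day window = T·E[λ|data] = 8·136/28 = 272/7.

272/7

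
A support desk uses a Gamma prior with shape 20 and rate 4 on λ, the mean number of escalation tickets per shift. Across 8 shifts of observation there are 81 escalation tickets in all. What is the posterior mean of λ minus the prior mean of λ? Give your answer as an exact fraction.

41/12

Total count 81 over total exposure 8 shifts.
Posterior: α' = 20 + 81 = 101, β' = 4 + 8 = 12.
Posterior mean = 101/12 = 101/12; prior mean = 20/4 = 5. Difference = 101/12 − 5 = 41/12.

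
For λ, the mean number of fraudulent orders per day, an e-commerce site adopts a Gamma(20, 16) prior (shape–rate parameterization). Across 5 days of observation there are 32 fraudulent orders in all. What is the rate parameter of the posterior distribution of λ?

21

Total count 32 over total exposure 5 days.
Gamma(α, β) with Poisson data over total exposure Σt gives posterior Gamma(α+Σx, β+Σt) = Gamma(52, 21).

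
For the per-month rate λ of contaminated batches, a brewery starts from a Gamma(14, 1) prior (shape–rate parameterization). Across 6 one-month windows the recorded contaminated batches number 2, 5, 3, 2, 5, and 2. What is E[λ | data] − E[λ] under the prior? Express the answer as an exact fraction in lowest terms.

Total count: 2 + 5 + 3 + 2 + 5 + 2 = 19.
Total exposure: 6 months.
The Gamma prior is conjugate for the Poisson rate, so λ | data ~ Gamma(14+19, 1+6) = Gamma(33, 7).
Posterior mean = 33/7 = 33/7; prior mean = 14/1 = 14. Difference = 33/7 − 14 = -65/7.

-65/7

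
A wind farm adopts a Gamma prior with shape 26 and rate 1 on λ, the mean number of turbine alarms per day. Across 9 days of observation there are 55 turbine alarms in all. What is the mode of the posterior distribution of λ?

8

Total count 55 over total exposure 9 days.
By Gamma–Poisson conjugacy, the posterior is Gamma(α + Σx, β + Σt) = Gamma(26 + 55, 1 + 9) = Gamma(81, 10).
Posterior mode = (α'−1)/β' = 80/10 = 8.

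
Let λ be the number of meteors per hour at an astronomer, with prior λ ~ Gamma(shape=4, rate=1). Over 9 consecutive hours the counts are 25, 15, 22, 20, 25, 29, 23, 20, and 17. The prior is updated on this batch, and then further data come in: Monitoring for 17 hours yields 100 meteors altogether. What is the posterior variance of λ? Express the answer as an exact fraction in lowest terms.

100/243

Total count: 25 + 15 + 22 + 20 + 25 + 29 + 23 + 20 + 17 = 196.
Total exposure: 9 hours.
After the first batch: Gamma(4 + 196, 1 + 9) = Gamma(200, 10).
Total count 100 over total exposure 17 hours.
After the second batch: Gamma(200 + 100, 10 + 17) = Gamma(300, 27).
Posterior variance = α'/β'² = 300/729 = 100/243.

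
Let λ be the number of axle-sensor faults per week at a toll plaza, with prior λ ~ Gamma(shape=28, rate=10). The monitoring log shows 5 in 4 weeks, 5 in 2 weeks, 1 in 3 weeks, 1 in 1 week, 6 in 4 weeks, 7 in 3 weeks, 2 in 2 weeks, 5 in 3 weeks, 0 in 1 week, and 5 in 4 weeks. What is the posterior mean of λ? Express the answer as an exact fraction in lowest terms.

65/37

Total count: 5 + 5 + 1 + 1 + 6 + 7 + 2 + 5 + 0 + 5 = 37.
Total exposure: 4 + 2 + 3 + 1 + 4 + 3 + 2 + 3 + 1 + 4 = 27 weeks.
Posterior: α' = 28 + 37 = 65, β' = 10 + 27 = 37.
Posterior mean = α'/β' = 65/37.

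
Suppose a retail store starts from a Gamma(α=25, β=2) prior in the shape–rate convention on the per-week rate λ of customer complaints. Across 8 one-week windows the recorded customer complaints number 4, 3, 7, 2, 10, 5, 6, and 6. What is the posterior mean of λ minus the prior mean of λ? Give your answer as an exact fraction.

Total count: 4 + 3 + 7 + 2 + 10 + 5 + 6 + 6 = 43.
Total exposure: 8 weeks.
By Gamma–Poisson conjugacy, the posterior is Gamma(α + Σx, β + Σt) = Gamma(25 + 43, 2 + 8) = Gamma(68, 10).
Posterior mean = 68/10 = 34/5; prior mean = 25/2 = 25/2. Difference = 34/5 − 25/2 = -57/10.

-57/10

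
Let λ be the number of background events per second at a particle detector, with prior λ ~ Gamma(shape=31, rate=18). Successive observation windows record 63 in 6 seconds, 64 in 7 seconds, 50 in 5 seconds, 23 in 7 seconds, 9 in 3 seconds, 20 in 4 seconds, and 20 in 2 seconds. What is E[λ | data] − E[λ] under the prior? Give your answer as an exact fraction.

Total count: 63 + 64 + 50 + 23 + 9 + 20 + 20 = 249.
Total exposure: 6 + 7 + 5 + 7 + 3 + 4 + 2 = 34 seconds.
Conjugate update: add total count to the shape and total exposure to the rate, giving Gamma(280, 52).
Posterior mean = 280/52 = 70/13; prior mean = 31/18 = 31/18. Difference = 70/13 − 31/18 = 857/234.

857/234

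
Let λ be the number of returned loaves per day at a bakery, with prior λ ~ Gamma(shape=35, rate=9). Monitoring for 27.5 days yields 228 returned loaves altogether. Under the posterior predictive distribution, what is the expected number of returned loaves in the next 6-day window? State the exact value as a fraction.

Total count 228 over total exposure 27.5 days.
Posterior: α' = 35 + 228 = 263, β' = 9 + 27.5 = 73/2.
Predictive mean over a 6-day window = T·E[λ|data] = 6·263/(73/2) = 3156/73.

3156/73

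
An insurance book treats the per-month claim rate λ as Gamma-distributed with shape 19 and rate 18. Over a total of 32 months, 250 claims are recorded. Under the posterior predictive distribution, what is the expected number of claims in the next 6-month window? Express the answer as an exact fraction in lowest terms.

807/25

Total count 250 over total exposure 32 months.
Posterior: α' = 19 + 250 = 269, β' = 18 + 32 = 50.
Predictive mean over a 6-month window = T·E[λ|data] = 6·269/50 = 807/25.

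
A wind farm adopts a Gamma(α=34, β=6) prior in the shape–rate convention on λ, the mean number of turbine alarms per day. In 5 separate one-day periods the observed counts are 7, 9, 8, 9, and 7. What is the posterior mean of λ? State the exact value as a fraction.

74/11

Total count: 7 + 9 + 8 + 9 + 7 = 40.
Total exposure: 5 days.
Conjugate update: add total count to the shape and total exposure to the rate, giving Gamma(74, 11).
Posterior mean = α'/β' = 74/11.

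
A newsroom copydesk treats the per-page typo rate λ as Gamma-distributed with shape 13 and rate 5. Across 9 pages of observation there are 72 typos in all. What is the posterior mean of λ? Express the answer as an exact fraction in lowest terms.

Total count 72 over total exposure 9 pages.
By Gamma–Poisson conjugacy, the posterior is Gamma(α + Σx, β + Σt) = Gamma(13 + 72, 5 + 9) = Gamma(85, 14).
Posterior mean = α'/β' = 85/14.

85/14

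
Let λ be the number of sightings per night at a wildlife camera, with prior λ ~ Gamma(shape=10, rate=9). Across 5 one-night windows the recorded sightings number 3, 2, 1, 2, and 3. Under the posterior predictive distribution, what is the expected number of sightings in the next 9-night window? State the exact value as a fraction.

27/2

Total count: 3 + 2 + 1 + 2 + 3 = 11.
Total exposure: 5 nights.
Conjugate update: add total count to the shape and total exposure to the rate, giving Gamma(21, 14).
Predictive mean over a 9-night window = T·E[λ|data] = 9·21/14 = 27/2.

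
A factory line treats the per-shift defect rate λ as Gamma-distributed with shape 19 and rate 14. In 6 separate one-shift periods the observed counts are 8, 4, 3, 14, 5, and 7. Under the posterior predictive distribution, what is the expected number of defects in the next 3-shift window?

9

Total count: 8 + 4 + 3 + 14 + 5 + 7 = 41.
Total exposure: 6 shifts.
Gamma(α, β) with Poisson data over total exposure Σt gives posterior Gamma(α+Σx, β+Σt) = Gamma(60, 20).
Predictive mean over a 3-shift window = T·E[λ|data] = 3·60/20 = 9.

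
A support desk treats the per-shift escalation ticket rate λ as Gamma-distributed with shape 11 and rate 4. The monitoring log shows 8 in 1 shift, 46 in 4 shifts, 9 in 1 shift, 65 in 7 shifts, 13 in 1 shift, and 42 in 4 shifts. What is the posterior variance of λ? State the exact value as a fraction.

Total count: 8 + 46 + 9 + 65 + 13 + 42 = 183.
Total exposure: 1 + 4 + 1 + 7 + 1 + 4 = 18 shifts.
The Gamma prior is conjugate for the Poisson rate, so λ | data ~ Gamma(11+183, 4+18) = Gamma(194, 22).
Posterior variance = α'/β'² = 194/484 = 97/242.

97/242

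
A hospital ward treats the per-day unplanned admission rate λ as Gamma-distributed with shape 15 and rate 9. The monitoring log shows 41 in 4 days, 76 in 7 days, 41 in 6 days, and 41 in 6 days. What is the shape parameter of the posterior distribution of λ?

214

Total count: 41 + 76 + 41 + 41 = 199.
Total exposure: 4 + 7 + 6 + 6 = 23 days.
Conjugate update: add total count to the shape and total exposure to the rate, giving Gamma(214, 32).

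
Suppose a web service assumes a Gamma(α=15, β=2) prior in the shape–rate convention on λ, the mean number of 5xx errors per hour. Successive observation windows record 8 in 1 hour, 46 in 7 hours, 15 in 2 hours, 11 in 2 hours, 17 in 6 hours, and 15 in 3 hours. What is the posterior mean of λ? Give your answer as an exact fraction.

127/23

Total count: 8 + 46 + 15 + 11 + 17 + 15 = 112.
Total exposure: 1 + 7 + 2 + 2 + 6 + 3 = 21 hours.
Conjugate update: add total count to the shape and total exposure to the rate, giving Gamma(127, 23).
Posterior mean = α'/β' = 127/23.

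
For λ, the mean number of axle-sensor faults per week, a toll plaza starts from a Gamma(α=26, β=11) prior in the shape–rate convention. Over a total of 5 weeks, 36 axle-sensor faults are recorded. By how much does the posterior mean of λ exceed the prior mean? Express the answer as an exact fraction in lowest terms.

133/88

Total count 36 over total exposure 5 weeks.
Gamma(α, β) with Poisson data over total exposure Σt gives posterior Gamma(α+Σx, β+Σt) = Gamma(62, 16).
Posterior mean = 62/16 = 31/8; prior mean = 26/11 = 26/11. Difference = 31/8 − 26/11 = 133/88.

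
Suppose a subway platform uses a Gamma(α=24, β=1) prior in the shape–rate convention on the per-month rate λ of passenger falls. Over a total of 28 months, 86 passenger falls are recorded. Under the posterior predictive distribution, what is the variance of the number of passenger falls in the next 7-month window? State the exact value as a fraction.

27720/841

Total count 86 over total exposure 28 months.
By Gamma–Poisson conjugacy, the posterior is Gamma(α + Σx, β + Σt) = Gamma(24 + 86, 1 + 28) = Gamma(110, 29).
The posterior predictive for a window of length T is Negative Binomial with variance T·α'·(β'+T)/β'² = 7·110·36/841 = 27720/841.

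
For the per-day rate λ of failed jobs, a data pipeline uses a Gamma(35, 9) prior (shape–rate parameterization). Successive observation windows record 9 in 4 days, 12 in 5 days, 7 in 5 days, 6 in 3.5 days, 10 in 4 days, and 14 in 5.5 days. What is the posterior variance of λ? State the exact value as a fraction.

31/432

Total count: 9 + 12 + 7 + 6 + 10 + 14 = 58.
Total exposure: 4 + 5 + 5 + 3.5 + 4 + 5.5 = 27 days.
The Gamma prior is conjugate for the Poisson rate, so λ | data ~ Gamma(35+58, 9+27) = Gamma(93, 36).
Posterior variance = α'/β'² = 93/1296 = 31/432.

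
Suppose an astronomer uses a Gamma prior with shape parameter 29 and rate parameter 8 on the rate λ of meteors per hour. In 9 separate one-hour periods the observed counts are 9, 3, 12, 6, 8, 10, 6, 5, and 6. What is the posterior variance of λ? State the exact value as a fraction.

94/289

Total count: 9 + 3 + 12 + 6 + 8 + 10 + 6 + 5 + 6 = 65.
Total exposure: 9 hours.
The Gamma prior is conjugate for the Poisson rate, so λ | data ~ Gamma(29+65, 8+9) = Gamma(94, 17).
Posterior variance = α'/β'² = 94/289.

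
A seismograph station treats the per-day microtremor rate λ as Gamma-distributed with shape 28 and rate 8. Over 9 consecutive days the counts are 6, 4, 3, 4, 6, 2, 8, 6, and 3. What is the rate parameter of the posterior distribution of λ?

17

Total count: 6 + 4 + 3 + 4 + 6 + 2 + 8 + 6 + 3 = 42.
Total exposure: 9 days.
By Gamma–Poisson conjugacy, the posterior is Gamma(α + Σx, β + Σt) = Gamma(28 + 42, 8 + 9) = Gamma(70, 17).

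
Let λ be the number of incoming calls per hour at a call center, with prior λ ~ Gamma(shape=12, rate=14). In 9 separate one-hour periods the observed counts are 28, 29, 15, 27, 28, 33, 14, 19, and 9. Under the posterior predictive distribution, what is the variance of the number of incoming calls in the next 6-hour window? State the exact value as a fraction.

Total count: 28 + 29 + 15 + 27 + 28 + 33 + 14 + 19 + 9 = 202.
Total exposure: 9 hours.
Conjugate update: add total count to the shape and total exposure to the rate, giving Gamma(214, 23).
The posterior predictive for a window of length T is Negative Binomial with variance T·α'·(β'+T)/β'² = 6·214·29/529 = 37236/529.

37236/529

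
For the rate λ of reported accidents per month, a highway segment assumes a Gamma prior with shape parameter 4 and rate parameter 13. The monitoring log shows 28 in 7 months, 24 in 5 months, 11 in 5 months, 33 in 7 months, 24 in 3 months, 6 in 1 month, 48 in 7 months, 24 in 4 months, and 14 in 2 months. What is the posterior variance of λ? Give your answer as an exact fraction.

Total count: 28 + 24 + 11 + 33 + 24 + 6 + 48 + 24 + 14 = 212.
Total exposure: 7 + 5 + 5 + 7 + 3 + 1 + 7 + 4 + 2 = 41 months.
Gamma(α, β) with Poisson data over total exposure Σt gives posterior Gamma(α+Σx, β+Σt) = Gamma(216, 54).
Posterior variance = α'/β'² = 216/2916 = 2/27.

2/27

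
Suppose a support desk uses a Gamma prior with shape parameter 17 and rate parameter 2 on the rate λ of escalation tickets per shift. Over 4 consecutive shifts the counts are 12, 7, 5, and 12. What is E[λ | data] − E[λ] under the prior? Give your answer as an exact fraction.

Total count: 12 + 7 + 5 + 12 = 36.
Total exposure: 4 shifts.
Posterior: α' = 17 + 36 = 53, β' = 2 + 4 = 6.
Posterior mean = 53/6 = 53/6; prior mean = 17/2 = 17/2. Difference = 53/6 − 17/2 = 1/3.

1/3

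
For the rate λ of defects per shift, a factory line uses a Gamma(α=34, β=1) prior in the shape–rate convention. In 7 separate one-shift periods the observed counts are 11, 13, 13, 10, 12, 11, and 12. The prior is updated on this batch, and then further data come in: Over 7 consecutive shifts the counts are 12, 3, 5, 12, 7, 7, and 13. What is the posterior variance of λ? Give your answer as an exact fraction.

Total count: 11 + 13 + 13 + 10 + 12 + 11 + 12 = 82.
Total exposure: 7 shifts.
After the first batch: Gamma(34 + 82, 1 + 7) = Gamma(116, 8).
Total count: 12 + 3 + 5 + 12 + 7 + 7 + 13 = 59.
Total exposure: 7 shifts.
After the second batch: Gamma(116 + 59, 8 + 7) = Gamma(175, 15).
Posterior variance = α'/β'² = 175/225 = 7/9.

7/9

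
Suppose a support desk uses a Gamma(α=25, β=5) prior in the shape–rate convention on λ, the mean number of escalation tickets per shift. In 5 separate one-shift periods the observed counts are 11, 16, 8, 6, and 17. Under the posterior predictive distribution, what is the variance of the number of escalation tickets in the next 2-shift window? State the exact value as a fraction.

498/25

Total count: 11 + 16 + 8 + 6 + 17 = 58.
Total exposure: 5 shifts.
Posterior: α' = 25 + 58 = 83, β' = 5 + 5 = 10.
The posterior predictive for a window of length T is Negative Binomial with variance T·α'·(β'+T)/β'² = 2·83·12/100 = 498/25.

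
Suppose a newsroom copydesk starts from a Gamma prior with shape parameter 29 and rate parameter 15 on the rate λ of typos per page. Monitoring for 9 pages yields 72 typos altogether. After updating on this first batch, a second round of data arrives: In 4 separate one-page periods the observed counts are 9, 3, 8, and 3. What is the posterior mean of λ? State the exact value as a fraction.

31/7

Total count 72 over total exposure 9 pages.
After the first batch: Gamma(29 + 72, 15 + 9) = Gamma(101, 24).
Total count: 9 + 3 + 8 + 3 = 23.
Total exposure: 4 pages.
After the second batch: Gamma(101 + 23, 24 + 4) = Gamma(124, 28).
Posterior mean = α'/β' = 124/28 = 31/7.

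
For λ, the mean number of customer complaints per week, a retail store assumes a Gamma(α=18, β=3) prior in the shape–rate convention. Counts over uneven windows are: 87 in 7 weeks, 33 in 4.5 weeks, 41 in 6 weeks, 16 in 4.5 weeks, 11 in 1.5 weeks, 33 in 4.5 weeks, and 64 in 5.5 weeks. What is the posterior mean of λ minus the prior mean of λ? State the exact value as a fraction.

168/73

Total count: 87 + 33 + 41 + 16 + 11 + 33 + 64 = 285.
Total exposure: 7 + 4.5 + 6 + 4.5 + 1.5 + 4.5 + 5.5 = 33.5 weeks.
By Gamma–Poisson conjugacy, the posterior is Gamma(α + Σx, β + Σt) = Gamma(18 + 285, 3 + 33.5) = Gamma(303, 73/2).
Posterior mean = 303/(73/2) = 606/73; prior mean = 18/3 = 6. Difference = 606/73 − 6 = 168/73.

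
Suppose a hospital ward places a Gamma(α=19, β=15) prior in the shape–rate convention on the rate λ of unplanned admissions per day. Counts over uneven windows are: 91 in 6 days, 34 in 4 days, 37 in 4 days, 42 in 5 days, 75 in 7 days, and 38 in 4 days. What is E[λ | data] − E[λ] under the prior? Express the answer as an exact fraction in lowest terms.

Total count: 91 + 34 + 37 + 42 + 75 + 38 = 317.
Total exposure: 6 + 4 + 4 + 5 + 7 + 4 = 30 days.
Posterior: α' = 19 + 317 = 336, β' = 15 + 30 = 45.
Posterior mean = 336/45 = 112/15; prior mean = 19/15 = 19/15. Difference = 112/15 − 19/15 = 31/5.

31/5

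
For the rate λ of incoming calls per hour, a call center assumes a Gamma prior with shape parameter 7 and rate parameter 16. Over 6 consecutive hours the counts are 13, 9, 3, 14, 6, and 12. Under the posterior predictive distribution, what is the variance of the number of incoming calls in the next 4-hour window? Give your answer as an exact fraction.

Total count: 13 + 9 + 3 + 14 + 6 + 12 = 57.
Total exposure: 6 hours.
By Gamma–Poisson conjugacy, the posterior is Gamma(α + Σx, β + Σt) = Gamma(7 + 57, 16 + 6) = Gamma(64, 22).
The posterior predictive for a window of length T is Negative Binomial with variance T·α'·(β'+T)/β'² = 4·64·26/484 = 1664/121.

1664/121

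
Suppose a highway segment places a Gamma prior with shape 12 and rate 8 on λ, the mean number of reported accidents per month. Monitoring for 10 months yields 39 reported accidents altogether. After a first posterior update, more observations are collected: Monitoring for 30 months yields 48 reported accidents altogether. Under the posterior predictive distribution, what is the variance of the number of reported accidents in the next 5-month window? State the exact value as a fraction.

2915/256

Total count 39 over total exposure 10 months.
After the first batch: Gamma(12 + 39, 8 + 10) = Gamma(51, 18).
Total count 48 over total exposure 30 months.
After the second batch: Gamma(51 + 48, 18 + 30) = Gamma(99, 48).
The posterior predictive for a window of length T is Negative Binomial with variance T·α'·(β'+T)/β'² = 5·99·53/2304 = 2915/256.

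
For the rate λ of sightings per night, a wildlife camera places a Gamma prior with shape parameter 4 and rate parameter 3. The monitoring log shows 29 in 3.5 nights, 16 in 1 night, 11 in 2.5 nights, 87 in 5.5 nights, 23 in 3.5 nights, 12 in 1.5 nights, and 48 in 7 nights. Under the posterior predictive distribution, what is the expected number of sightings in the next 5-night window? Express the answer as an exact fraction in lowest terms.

460/11

Total count: 29 + 16 + 11 + 87 + 23 + 12 + 48 = 226.
Total exposure: 3.5 + 1 + 2.5 + 5.5 + 3.5 + 1.5 + 7 = 24.5 nights.
Posterior: α' = 4 + 226 = 230, β' = 3 + 24.5 = 55/2.
Predictive mean over a 5-night window = T·E[λ|data] = 5·230/(55/2) = 460/11.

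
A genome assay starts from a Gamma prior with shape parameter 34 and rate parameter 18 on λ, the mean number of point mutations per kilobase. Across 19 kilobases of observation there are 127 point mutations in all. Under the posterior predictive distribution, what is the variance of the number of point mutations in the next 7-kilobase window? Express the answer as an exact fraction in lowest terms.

49588/1369

Total count 127 over total exposure 19 kilobases.
Conjugate update: add total count to the shape and total exposure to the rate, giving Gamma(161, 37).
The posterior predictive for a window of length T is Negative Binomial with variance T·α'·(β'+T)/β'² = 7·161·44/1369 = 49588/1369.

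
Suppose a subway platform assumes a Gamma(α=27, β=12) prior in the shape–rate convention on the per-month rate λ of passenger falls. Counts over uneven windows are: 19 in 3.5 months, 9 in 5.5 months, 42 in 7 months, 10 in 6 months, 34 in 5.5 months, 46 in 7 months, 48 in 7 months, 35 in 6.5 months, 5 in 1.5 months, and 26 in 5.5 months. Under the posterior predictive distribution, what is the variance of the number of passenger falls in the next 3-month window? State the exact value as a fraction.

Total count: 19 + 9 + 42 + 10 + 34 + 46 + 48 + 35 + 5 + 26 = 274.
Total exposure: 3.5 + 5.5 + 7 + 6 + 5.5 + 7 + 7 + 6.5 + 1.5 + 5.5 = 55 months.
The Gamma prior is conjugate for the Poisson rate, so λ | data ~ Gamma(27+274, 12+55) = Gamma(301, 67).
The posterior predictive for a window of length T is Negative Binomial with variance T·α'·(β'+T)/β'² = 3·301·70/4489 = 63210/4489.

63210/4489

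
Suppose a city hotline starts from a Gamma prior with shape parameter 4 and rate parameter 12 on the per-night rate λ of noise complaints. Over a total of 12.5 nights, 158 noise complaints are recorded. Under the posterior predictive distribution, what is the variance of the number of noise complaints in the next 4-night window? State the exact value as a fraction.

Total count 158 over total exposure 12.5 nights.
Posterior: α' = 4 + 158 = 162, β' = 12 + 12.5 = 49/2.
The posterior predictive for a window of length T is Negative Binomial with variance T·α'·(β'+T)/β'² = 4·162·(57/2)/(2401/4) = 73872/2401.

73872/2401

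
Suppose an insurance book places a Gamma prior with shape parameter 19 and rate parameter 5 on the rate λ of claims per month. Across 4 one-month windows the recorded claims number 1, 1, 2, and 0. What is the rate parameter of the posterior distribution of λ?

Total count: 1 + 1 + 2 + 0 = 4.
Total exposure: 4 months.
By Gamma–Poisson conjugacy, the posterior is Gamma(α + Σx, β + Σt) = Gamma(19 + 4, 5 + 4) = Gamma(23, 9).

9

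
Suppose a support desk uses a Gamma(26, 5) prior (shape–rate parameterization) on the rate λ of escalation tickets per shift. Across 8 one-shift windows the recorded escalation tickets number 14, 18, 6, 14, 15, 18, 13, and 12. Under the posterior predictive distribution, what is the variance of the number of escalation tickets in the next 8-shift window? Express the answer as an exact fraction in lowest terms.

Total count: 14 + 18 + 6 + 14 + 15 + 18 + 13 + 12 = 110.
Total exposure: 8 shifts.
Posterior: α' = 26 + 110 = 136, β' = 5 + 8 = 13.
The posterior predictive for a window of length T is Negative Binomial with variance T·α'·(β'+T)/β'² = 8·136·21/169 = 22848/169.

22848/169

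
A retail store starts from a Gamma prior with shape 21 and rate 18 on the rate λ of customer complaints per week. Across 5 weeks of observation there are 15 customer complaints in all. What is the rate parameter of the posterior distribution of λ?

23

Total count 15 over total exposure 5 weeks.
The Gamma prior is conjugate for the Poisson rate, so λ | data ~ Gamma(21+15, 18+5) = Gamma(36, 23).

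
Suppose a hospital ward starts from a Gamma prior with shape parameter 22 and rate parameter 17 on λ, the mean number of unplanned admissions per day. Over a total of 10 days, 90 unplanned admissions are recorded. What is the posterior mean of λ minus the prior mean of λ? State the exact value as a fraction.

1310/459

Total count 90 over total exposure 10 days.
Posterior: α' = 22 + 90 = 112, β' = 17 + 10 = 27.
Posterior mean = 112/27 = 112/27; prior mean = 22/17 = 22/17. Difference = 112/27 − 22/17 = 1310/459.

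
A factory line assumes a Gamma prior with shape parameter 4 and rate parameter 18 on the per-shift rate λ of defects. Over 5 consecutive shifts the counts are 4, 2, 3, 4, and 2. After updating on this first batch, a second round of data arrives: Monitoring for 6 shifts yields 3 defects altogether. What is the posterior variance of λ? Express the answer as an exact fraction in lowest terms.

Total count: 4 + 2 + 3 + 4 + 2 = 15.
Total exposure: 5 shifts.
After the first batch: Gamma(4 + 15, 18 + 5) = Gamma(19, 23).
Total count 3 over total exposure 6 shifts.
After the second batch: Gamma(19 + 3, 23 + 6) = Gamma(22, 29).
Posterior variance = α'/β'² = 22/841.

22/841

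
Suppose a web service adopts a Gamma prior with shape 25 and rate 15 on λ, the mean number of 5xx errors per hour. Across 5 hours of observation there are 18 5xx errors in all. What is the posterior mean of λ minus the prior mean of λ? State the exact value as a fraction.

Total count 18 over total exposure 5 hours.
The Gamma prior is conjugate for the Poisson rate, so λ | data ~ Gamma(25+18, 15+5) = Gamma(43, 20).
Posterior mean = 43/20 = 43/20; prior mean = 25/15 = 5/3. Difference = 43/20 − 5/3 = 29/60.

29/60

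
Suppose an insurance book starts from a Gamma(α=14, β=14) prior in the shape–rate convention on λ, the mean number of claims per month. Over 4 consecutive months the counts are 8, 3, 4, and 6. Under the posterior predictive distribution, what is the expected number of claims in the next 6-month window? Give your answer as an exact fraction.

Total count: 8 + 3 + 4 + 6 = 21.
Total exposure: 4 months.
By Gamma–Poisson conjugacy, the posterior is Gamma(α + Σx, β + Σt) = Gamma(14 + 21, 14 + 4) = Gamma(35, 18).
Predictive mean over a 6-month window = T·E[λ|data] = 6·35/18 = 35/3.

35/3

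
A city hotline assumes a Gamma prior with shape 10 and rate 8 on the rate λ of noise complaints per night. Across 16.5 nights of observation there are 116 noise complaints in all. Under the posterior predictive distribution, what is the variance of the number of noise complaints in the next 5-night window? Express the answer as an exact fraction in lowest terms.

Total count 116 over total exposure 16.5 nights.
Conjugate update: add total count to the shape and total exposure to the rate, giving Gamma(126, 49/2).
The posterior predictive for a window of length T is Negative Binomial with variance T·α'·(β'+T)/β'² = 5·126·(59/2)/(2401/4) = 10620/343.

10620/343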